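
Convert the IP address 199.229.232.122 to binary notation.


199 = 11000111
229 = 11100101
232 = 11101000
122 = 01111010
Binary: 11000111.11100101.11101000.01111010


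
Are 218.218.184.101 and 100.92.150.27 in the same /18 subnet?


Mask: 255.255.192.0
218.218.184.101 AND mask = 218.218.128.0
100.92.150.27 AND mask = 100.92.128.0
No, different subnets (218.218.128.0 vs 100.92.128.0)


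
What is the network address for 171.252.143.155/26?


IP:   10101011.11111100.10001111.10011011
Mask: 11111111.11111111.11111111.11000000
AND operation:
Net:  10101011.11111100.10001111.10000000
Network: 171.252.143.128/26


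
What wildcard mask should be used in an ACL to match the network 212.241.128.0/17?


Subnet mask: 255.255.128.0
Wildcard = 255.255.255.255 - subnet mask
255 - 255 = 0
255 - 255 = 0
255 - 128 = 127
255 - 0 = 255
Wildcard: 0.0.127.255


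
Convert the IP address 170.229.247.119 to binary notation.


170 = 10101010
229 = 11100101
247 = 11110111
119 = 01110111
Binary: 10101010.11100101.11110111.01110111


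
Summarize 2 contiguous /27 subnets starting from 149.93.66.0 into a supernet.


Original prefix: /27
Number of subnets: 2 = 2^1
New prefix = 27 - 1 = 26
Supernet: 149.93.66.0/26


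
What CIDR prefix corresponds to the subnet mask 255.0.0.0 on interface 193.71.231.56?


Binary: 11111111.00000000.00000000.00000000
Count leading 1s
Prefix: /8


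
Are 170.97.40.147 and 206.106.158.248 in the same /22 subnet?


Mask: 255.255.252.0
170.97.40.147 AND mask = 170.97.40.0
206.106.158.248 AND mask = 206.106.156.0
No, different subnets (170.97.40.0 vs 206.106.156.0)


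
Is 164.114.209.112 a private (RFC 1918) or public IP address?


RFC 1918 private ranges:
  10.0.0.0/8 (10.0.0.0 - 10.255.255.255)
  172.16.0.0/12 (172.16.0.0 - 172.31.255.255)
  192.168.0.0/16 (192.168.0.0 - 192.168.255.255)
Public (not in any RFC 1918 range)


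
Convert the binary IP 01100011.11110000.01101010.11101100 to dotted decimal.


01100011 = 99
11110000 = 240
01101010 = 106
11101100 = 236
IP: 99.240.106.236


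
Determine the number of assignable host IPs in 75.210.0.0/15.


Host bits = 32 - 15 = 17
Total addresses = 2^17 = 131072
Usable = total - 2 (network and broadcast)
Usable hosts: 131070


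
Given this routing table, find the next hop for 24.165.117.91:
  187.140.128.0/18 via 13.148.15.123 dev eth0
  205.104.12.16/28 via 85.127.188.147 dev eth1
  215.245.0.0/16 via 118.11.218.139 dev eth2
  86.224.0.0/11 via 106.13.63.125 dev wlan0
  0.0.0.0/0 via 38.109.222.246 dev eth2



Longest prefix match for 24.165.117.91:
  /18 187.140.128.0: no
  /28 205.104.12.16: no
  /16 215.245.0.0: no
  /11 86.224.0.0: no
  /0 0.0.0.0: MATCH
Selected: next-hop 38.109.222.246 via eth2 (matched /0)


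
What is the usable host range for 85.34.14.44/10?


Network: 85.0.0.0
Broadcast: 85.63.255.255
First usable = network + 1
Last usable = broadcast - 1
Range: 85.0.0.1 to 85.63.255.254


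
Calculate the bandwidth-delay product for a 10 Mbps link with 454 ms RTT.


BDP = bandwidth * RTT
= 10 Mbps * 454 ms
= 10 * 1e6 * 454 / 1000 bits
= 4540000 bits
= 567500 bytes
= 554.1992 KB
BDP = 4540000 bits (567500 bytes)


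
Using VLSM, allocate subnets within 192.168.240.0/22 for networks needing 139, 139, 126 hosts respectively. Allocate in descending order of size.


139 hosts -> /24 (254 usable): 192.168.240.0/24
139 hosts -> /24 (254 usable): 192.168.241.0/24
126 hosts -> /25 (126 usable): 192.168.242.0/25
Allocation: 192.168.240.0/24 (139 hosts, 254 usable); 192.168.241.0/24 (139 hosts, 254 usable); 192.168.242.0/25 (126 hosts, 126 usable)


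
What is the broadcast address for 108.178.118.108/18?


Network: 108.178.64.0/18
Host bits = 14
Set all host bits to 1:
Broadcast: 108.178.127.255


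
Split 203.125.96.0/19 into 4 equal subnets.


New prefix = 19 + 2 = 21
Each subnet has 2048 addresses
  203.125.96.0/21
  203.125.104.0/21
  203.125.112.0/21
  203.125.120.0/21
Subnets: 203.125.96.0/21, 203.125.104.0/21, 203.125.112.0/21, 203.125.120.0/21


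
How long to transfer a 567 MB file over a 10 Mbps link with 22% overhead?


Effective throughput = 10 * (1 - 22/100) = 7.8 Mbps
File size in Mb = 567 * 8 = 4536 Mb
Time = 4536 / 7.8
Time = 581.5385 seconds


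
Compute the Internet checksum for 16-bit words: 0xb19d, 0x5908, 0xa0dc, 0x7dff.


Sum all words (with carry folding):
+ 0xb19d = 0xb19d
+ 0x5908 = 0x0aa6
+ 0xa0dc = 0xab82
+ 0x7dff = 0x2982
One's complement: ~0x2982
Checksum = 0xd67d


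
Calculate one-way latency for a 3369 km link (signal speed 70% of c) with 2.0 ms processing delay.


Speed = 0.7 * 3e5 km/s = 210000 km/s
Propagation delay = 3369 / 210000 = 0.016 s = 16.0429 ms
Processing delay = 2.0 ms
Total one-way latency = 18.0429 ms


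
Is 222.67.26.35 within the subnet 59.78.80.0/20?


Subnet network: 59.78.80.0
Test IP AND mask: 222.67.16.0
No, 222.67.26.35 is not in 59.78.80.0/20


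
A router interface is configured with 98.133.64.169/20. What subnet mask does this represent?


/20 means 20 network bits, 12 host bits
Binary: 11111111111111111111000000000000
Mask: 255.255.240.0


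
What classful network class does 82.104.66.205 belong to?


First octet: 82
Binary: 01010010
0xxxxxxx -> Class A (1-126)
Class A, default mask 255.0.0.0 (/8)


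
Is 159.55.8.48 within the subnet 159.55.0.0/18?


Subnet network: 159.55.0.0
Test IP AND mask: 159.55.0.0
Yes, 159.55.8.48 is in 159.55.0.0/18


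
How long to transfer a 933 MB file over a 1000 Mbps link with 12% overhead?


Effective throughput = 1000 * (1 - 12/100) = 880 Mbps
File size in Mb = 933 * 8 = 7464 Mb
Time = 7464 / 880
Time = 8.4818 seconds


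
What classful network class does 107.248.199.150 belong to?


First octet: 107
Binary: 01101011
0xxxxxxx -> Class A (1-126)
Class A, default mask 255.0.0.0 (/8)


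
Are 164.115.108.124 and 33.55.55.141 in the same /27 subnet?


Mask: 255.255.255.224
164.115.108.124 AND mask = 164.115.108.96
33.55.55.141 AND mask = 33.55.55.128
No, different subnets (164.115.108.96 vs 33.55.55.128)


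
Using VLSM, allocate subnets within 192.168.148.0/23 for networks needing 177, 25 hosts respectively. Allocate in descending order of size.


177 hosts -> /24 (254 usable): 192.168.148.0/24
25 hosts -> /27 (30 usable): 192.168.149.0/27
Allocation: 192.168.148.0/24 (177 hosts, 254 usable); 192.168.149.0/27 (25 hosts, 30 usable)


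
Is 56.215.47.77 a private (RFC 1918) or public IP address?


RFC 1918 private ranges:
  10.0.0.0/8 (10.0.0.0 - 10.255.255.255)
  172.16.0.0/12 (172.16.0.0 - 172.31.255.255)
  192.168.0.0/16 (192.168.0.0 - 192.168.255.255)
Public (not in any RFC 1918 range)


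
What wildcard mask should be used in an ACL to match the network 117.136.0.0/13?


Subnet mask: 255.248.0.0
Wildcard = 255.255.255.255 - subnet mask
255 - 255 = 0
255 - 248 = 7
255 - 0 = 255
255 - 0 = 255
Wildcard: 0.7.255.255


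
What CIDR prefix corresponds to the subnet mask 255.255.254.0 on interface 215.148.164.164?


Binary: 11111111.11111111.11111110.00000000
Count leading 1s
Prefix: /23


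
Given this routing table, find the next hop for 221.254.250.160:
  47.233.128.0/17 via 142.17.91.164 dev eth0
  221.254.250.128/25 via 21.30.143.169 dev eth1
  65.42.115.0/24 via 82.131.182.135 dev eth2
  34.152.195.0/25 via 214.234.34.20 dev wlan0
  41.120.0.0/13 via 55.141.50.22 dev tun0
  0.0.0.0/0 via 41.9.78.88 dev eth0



Longest prefix match for 221.254.250.160:
  /17 47.233.128.0: no
  /25 221.254.250.128: MATCH
  /24 65.42.115.0: no
  /25 34.152.195.0: no
  /13 41.120.0.0: no
  /0 0.0.0.0: MATCH
Selected: next-hop 21.30.143.169 via eth1 (matched /25)


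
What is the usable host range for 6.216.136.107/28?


Network: 6.216.136.96
Broadcast: 6.216.136.111
First usable = network + 1
Last usable = broadcast - 1
Range: 6.216.136.97 to 6.216.136.110


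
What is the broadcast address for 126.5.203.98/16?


Network: 126.5.0.0/16
Host bits = 16
Set all host bits to 1:
Broadcast: 126.5.255.255


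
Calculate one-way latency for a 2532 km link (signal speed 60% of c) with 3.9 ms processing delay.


Speed = 0.6 * 3e5 km/s = 180000 km/s
Propagation delay = 2532 / 180000 = 0.0141 s = 14.0667 ms
Processing delay = 3.9 ms
Total one-way latency = 17.9667 ms


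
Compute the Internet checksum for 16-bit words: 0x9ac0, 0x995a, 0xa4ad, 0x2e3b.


Sum all words (with carry folding):
+ 0x9ac0 = 0x9ac0
+ 0x995a = 0x341b
+ 0xa4ad = 0xd8c8
+ 0x2e3b = 0x0704
One's complement: ~0x0704
Checksum = 0xf8fb


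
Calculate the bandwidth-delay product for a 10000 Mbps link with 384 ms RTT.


BDP = bandwidth * RTT
= 10000 Mbps * 384 ms
= 10000 * 1e6 * 384 / 1000 bits
= 3840000000 bits
= 480000000 bytes
= 468750 KB
BDP = 3840000000 bits (480000000 bytes)


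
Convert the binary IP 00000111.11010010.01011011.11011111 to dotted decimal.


00000111 = 7
11010010 = 210
01011011 = 91
11011111 = 223
IP: 7.210.91.223


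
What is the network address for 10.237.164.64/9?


IP:   00001010.11101101.10100100.01000000
Mask: 11111111.10000000.00000000.00000000
AND operation:
Net:  00001010.10000000.00000000.00000000
Network: 10.128.0.0/9


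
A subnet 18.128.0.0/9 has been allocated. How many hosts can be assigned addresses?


Host bits = 32 - 9 = 23
Total addresses = 2^23 = 8388608
Usable = total - 2 (network and broadcast)
Usable hosts: 8388606


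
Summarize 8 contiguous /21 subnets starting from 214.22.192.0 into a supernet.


Original prefix: /21
Number of subnets: 8 = 2^3
New prefix = 21 - 3 = 18
Supernet: 214.22.192.0/18


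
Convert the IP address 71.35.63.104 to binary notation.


71 = 01000111
35 = 00100011
63 = 00111111
104 = 01101000
Binary: 01000111.00100011.00111111.01101000


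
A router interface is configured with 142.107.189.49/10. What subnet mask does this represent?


/10 means 10 network bits, 22 host bits
Binary: 11111111110000000000000000000000
Mask: 255.192.0.0


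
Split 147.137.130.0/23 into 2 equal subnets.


New prefix = 23 + 1 = 24
Each subnet has 256 addresses
  147.137.130.0/24
  147.137.131.0/24
Subnets: 147.137.130.0/24, 147.137.131.0/24


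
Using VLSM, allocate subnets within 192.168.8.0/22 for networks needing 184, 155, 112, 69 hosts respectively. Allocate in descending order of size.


184 hosts -> /24 (254 usable): 192.168.8.0/24
155 hosts -> /24 (254 usable): 192.168.9.0/24
112 hosts -> /25 (126 usable): 192.168.10.0/25
69 hosts -> /25 (126 usable): 192.168.10.128/25
Allocation: 192.168.8.0/24 (184 hosts, 254 usable); 192.168.9.0/24 (155 hosts, 254 usable); 192.168.10.0/25 (112 hosts, 126 usable); 192.168.10.128/25 (69 hosts, 126 usable)


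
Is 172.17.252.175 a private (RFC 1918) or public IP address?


RFC 1918 private ranges:
  10.0.0.0/8 (10.0.0.0 - 10.255.255.255)
  172.16.0.0/12 (172.16.0.0 - 172.31.255.255)
  192.168.0.0/16 (192.168.0.0 - 192.168.255.255)
Private (in 172.16.0.0/12)


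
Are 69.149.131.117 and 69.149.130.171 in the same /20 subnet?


Mask: 255.255.240.0
69.149.131.117 AND mask = 69.149.128.0
69.149.130.171 AND mask = 69.149.128.0
Yes, same subnet (69.149.128.0)


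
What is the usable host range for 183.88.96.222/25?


Network: 183.88.96.128
Broadcast: 183.88.96.255
First usable = network + 1
Last usable = broadcast - 1
Range: 183.88.96.129 to 183.88.96.254


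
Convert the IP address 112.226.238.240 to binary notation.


112 = 01110000
226 = 11100010
238 = 11101110
240 = 11110000
Binary: 01110000.11100010.11101110.11110000


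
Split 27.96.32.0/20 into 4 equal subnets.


New prefix = 20 + 2 = 22
Each subnet has 1024 addresses
  27.96.32.0/22
  27.96.36.0/22
  27.96.40.0/22
  27.96.44.0/22
Subnets: 27.96.32.0/22, 27.96.36.0/22, 27.96.40.0/22, 27.96.44.0/22


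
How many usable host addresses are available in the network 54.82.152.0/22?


Host bits = 32 - 22 = 10
Total addresses = 2^10 = 1024
Usable = total - 2 (network and broadcast)
Usable hosts: 1022


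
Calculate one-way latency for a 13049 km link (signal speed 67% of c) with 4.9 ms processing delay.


Speed = 0.67 * 3e5 km/s = 201000 km/s
Propagation delay = 13049 / 201000 = 0.0649 s = 64.9204 ms
Processing delay = 4.9 ms
Total one-way latency = 69.8204 ms


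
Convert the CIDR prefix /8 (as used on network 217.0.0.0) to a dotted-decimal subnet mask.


/8 means 8 network bits, 24 host bits
Binary: 11111111000000000000000000000000
Mask: 255.0.0.0


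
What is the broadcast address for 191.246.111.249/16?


Network: 191.246.0.0/16
Host bits = 16
Set all host bits to 1:
Broadcast: 191.246.255.255


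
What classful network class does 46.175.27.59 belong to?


First octet: 46
Binary: 00101110
0xxxxxxx -> Class A (1-126)
Class A, default mask 255.0.0.0 (/8)


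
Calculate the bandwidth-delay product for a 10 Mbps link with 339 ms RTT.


BDP = bandwidth * RTT
= 10 Mbps * 339 ms
= 10 * 1e6 * 339 / 1000 bits
= 3390000 bits
= 423750 bytes
= 413.8184 KB
BDP = 3390000 bits (423750 bytes)


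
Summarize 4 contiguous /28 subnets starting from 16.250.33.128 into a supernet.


Original prefix: /28
Number of subnets: 4 = 2^2
New prefix = 28 - 2 = 26
Supernet: 16.250.33.128/26


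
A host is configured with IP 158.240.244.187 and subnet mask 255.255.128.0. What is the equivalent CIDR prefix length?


Binary: 11111111.11111111.10000000.00000000
Count leading 1s
Prefix: /17


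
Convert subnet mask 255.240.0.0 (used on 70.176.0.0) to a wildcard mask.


Subnet mask: 255.240.0.0
Wildcard = 255.255.255.255 - subnet mask
255 - 255 = 0
255 - 240 = 15
255 - 0 = 255
255 - 0 = 255
Wildcard: 0.15.255.255


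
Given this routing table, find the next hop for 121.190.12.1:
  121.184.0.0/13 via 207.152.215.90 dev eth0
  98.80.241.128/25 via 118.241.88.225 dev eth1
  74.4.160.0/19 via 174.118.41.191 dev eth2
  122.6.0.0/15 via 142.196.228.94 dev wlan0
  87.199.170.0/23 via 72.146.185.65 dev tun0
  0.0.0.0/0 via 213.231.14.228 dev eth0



Longest prefix match for 121.190.12.1:
  /13 121.184.0.0: MATCH
  /25 98.80.241.128: no
  /19 74.4.160.0: no
  /15 122.6.0.0: no
  /23 87.199.170.0: no
  /0 0.0.0.0: MATCH
Selected: next-hop 207.152.215.90 via eth0 (matched /13)


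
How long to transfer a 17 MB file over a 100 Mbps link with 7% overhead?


Effective throughput = 100 * (1 - 7/100) = 93 Mbps
File size in Mb = 17 * 8 = 136 Mb
Time = 136 / 93
Time = 1.4624 seconds


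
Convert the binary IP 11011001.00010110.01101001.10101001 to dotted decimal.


11011001 = 217
00010110 = 22
01101001 = 105
10101001 = 169
IP: 217.22.105.169


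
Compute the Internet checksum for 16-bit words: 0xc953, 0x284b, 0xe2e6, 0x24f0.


Sum all words (with carry folding):
+ 0xc953 = 0xc953
+ 0x284b = 0xf19e
+ 0xe2e6 = 0xd485
+ 0x24f0 = 0xf975
One's complement: ~0xf975
Checksum = 0x068a


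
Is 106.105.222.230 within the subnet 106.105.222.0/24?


Subnet network: 106.105.222.0
Test IP AND mask: 106.105.222.0
Yes, 106.105.222.230 is in 106.105.222.0/24


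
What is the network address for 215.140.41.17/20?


IP:   11010111.10001100.00101001.00010001
Mask: 11111111.11111111.11110000.00000000
AND operation:
Net:  11010111.10001100.00100000.00000000
Network: 215.140.32.0/20


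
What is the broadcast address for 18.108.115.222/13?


Network: 18.104.0.0/13
Host bits = 19
Set all host bits to 1:
Broadcast: 18.111.255.255


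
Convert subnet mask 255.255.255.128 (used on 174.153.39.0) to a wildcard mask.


Subnet mask: 255.255.255.128
Wildcard = 255.255.255.255 - subnet mask
255 - 255 = 0
255 - 255 = 0
255 - 255 = 0
255 - 128 = 127
Wildcard: 0.0.0.127


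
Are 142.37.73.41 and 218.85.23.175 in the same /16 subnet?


Mask: 255.255.0.0
142.37.73.41 AND mask = 142.37.0.0
218.85.23.175 AND mask = 218.85.0.0
No, different subnets (142.37.0.0 vs 218.85.0.0)


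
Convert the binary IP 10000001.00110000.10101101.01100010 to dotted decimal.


10000001 = 129
00110000 = 48
10101101 = 173
01100010 = 98
IP: 129.48.173.98


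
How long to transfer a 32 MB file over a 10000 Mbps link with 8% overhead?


Effective throughput = 10000 * (1 - 8/100) = 9200 Mbps
File size in Mb = 32 * 8 = 256 Mb
Time = 256 / 9200
Time = 0.0278 seconds


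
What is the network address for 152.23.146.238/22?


IP:   10011000.00010111.10010010.11101110
Mask: 11111111.11111111.11111100.00000000
AND operation:
Net:  10011000.00010111.10010000.00000000
Network: 152.23.144.0/22


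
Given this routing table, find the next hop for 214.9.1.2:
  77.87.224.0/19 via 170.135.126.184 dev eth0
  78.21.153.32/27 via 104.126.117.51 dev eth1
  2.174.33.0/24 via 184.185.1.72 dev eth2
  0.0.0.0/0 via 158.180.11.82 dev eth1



Longest prefix match for 214.9.1.2:
  /19 77.87.224.0: no
  /27 78.21.153.32: no
  /24 2.174.33.0: no
  /0 0.0.0.0: MATCH
Selected: next-hop 158.180.11.82 via eth1 (matched /0)


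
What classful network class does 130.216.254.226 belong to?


First octet: 130
Binary: 10000010
10xxxxxx -> Class B (128-191)
Class B, default mask 255.255.0.0 (/16)


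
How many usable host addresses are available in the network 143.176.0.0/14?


Host bits = 32 - 14 = 18
Total addresses = 2^18 = 262144
Usable = total - 2 (network and broadcast)
Usable hosts: 262142


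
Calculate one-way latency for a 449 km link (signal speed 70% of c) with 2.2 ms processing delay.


Speed = 0.7 * 3e5 km/s = 210000 km/s
Propagation delay = 449 / 210000 = 0.0021 s = 2.1381 ms
Processing delay = 2.2 ms
Total one-way latency = 4.3381 ms


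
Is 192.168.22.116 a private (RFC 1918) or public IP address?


RFC 1918 private ranges:
  10.0.0.0/8 (10.0.0.0 - 10.255.255.255)
  172.16.0.0/12 (172.16.0.0 - 172.31.255.255)
  192.168.0.0/16 (192.168.0.0 - 192.168.255.255)
Private (in 192.168.0.0/16)


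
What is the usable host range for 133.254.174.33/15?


Network: 133.254.0.0
Broadcast: 133.255.255.255
First usable = network + 1
Last usable = broadcast - 1
Range: 133.254.0.1 to 133.255.255.254


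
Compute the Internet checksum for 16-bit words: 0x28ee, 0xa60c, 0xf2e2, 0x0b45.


Sum all words (with carry folding):
+ 0x28ee = 0x28ee
+ 0xa60c = 0xcefa
+ 0xf2e2 = 0xc1dd
+ 0x0b45 = 0xcd22
One's complement: ~0xcd22
Checksum = 0x32dd


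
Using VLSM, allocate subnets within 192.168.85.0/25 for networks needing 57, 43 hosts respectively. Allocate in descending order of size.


57 hosts -> /26 (62 usable): 192.168.85.0/26
43 hosts -> /26 (62 usable): 192.168.85.64/26
Allocation: 192.168.85.0/26 (57 hosts, 62 usable); 192.168.85.64/26 (43 hosts, 62 usable)


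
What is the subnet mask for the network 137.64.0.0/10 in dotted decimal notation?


/10 means 10 network bits, 22 host bits
Binary: 11111111110000000000000000000000
Mask: 255.192.0.0


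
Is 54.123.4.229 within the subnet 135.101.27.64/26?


Subnet network: 135.101.27.64
Test IP AND mask: 54.123.4.192
No, 54.123.4.229 is not in 135.101.27.64/26


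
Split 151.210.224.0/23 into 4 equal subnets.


New prefix = 23 + 2 = 25
Each subnet has 128 addresses
  151.210.224.0/25
  151.210.224.128/25
  151.210.225.0/25
  151.210.225.128/25
Subnets: 151.210.224.0/25, 151.210.224.128/25, 151.210.225.0/25, 151.210.225.128/25


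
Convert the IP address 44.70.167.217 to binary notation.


44 = 00101100
70 = 01000110
167 = 10100111
217 = 11011001
Binary: 00101100.01000110.10100111.11011001


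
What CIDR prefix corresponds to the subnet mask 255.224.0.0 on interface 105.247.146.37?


Binary: 11111111.11100000.00000000.00000000
Count leading 1s
Prefix: /11


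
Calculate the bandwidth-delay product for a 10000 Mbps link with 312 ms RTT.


BDP = bandwidth * RTT
= 10000 Mbps * 312 ms
= 10000 * 1e6 * 312 / 1000 bits
= 3120000000 bits
= 390000000 bytes
= 380859.375 KB
BDP = 3120000000 bits (390000000 bytes)


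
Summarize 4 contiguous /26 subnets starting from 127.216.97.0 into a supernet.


Original prefix: /26
Number of subnets: 4 = 2^2
New prefix = 26 - 2 = 24
Supernet: 127.216.97.0/24


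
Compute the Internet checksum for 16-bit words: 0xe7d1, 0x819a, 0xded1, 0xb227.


Sum all words (with carry folding):
+ 0xe7d1 = 0xe7d1
+ 0x819a = 0x696c
+ 0xded1 = 0x483e
+ 0xb227 = 0xfa65
One's complement: ~0xfa65
Checksum = 0x059a


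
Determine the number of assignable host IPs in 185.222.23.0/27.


Host bits = 32 - 27 = 5
Total addresses = 2^5 = 32
Usable = total - 2 (network and broadcast)
Usable hosts: 30


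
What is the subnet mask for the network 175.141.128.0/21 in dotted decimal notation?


/21 means 21 network bits, 11 host bits
Binary: 11111111111111111111100000000000
Mask: 255.255.248.0


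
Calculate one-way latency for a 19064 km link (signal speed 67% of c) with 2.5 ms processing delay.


Speed = 0.67 * 3e5 km/s = 201000 km/s
Propagation delay = 19064 / 201000 = 0.0948 s = 94.8458 ms
Processing delay = 2.5 ms
Total one-way latency = 97.3458 ms


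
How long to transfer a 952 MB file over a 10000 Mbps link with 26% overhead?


Effective throughput = 10000 * (1 - 26/100) = 7400 Mbps
File size in Mb = 952 * 8 = 7616 Mb
Time = 7616 / 7400
Time = 1.0292 seconds


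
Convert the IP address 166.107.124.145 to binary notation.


166 = 10100110
107 = 01101011
124 = 01111100
145 = 10010001
Binary: 10100110.01101011.01111100.10010001


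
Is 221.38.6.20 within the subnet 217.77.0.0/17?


Subnet network: 217.77.0.0
Test IP AND mask: 221.38.0.0
No, 221.38.6.20 is not in 217.77.0.0/17


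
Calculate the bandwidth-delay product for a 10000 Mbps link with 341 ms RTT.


BDP = bandwidth * RTT
= 10000 Mbps * 341 ms
= 10000 * 1e6 * 341 / 1000 bits
= 3410000000 bits
= 426250000 bytes
= 416259.7656 KB
BDP = 3410000000 bits (426250000 bytes)


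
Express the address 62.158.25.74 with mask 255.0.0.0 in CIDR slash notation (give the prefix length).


Binary: 11111111.00000000.00000000.00000000
Count leading 1s
Prefix: /8


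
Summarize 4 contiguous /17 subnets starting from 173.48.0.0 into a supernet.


Original prefix: /17
Number of subnets: 4 = 2^2
New prefix = 17 - 2 = 15
Supernet: 173.48.0.0/15


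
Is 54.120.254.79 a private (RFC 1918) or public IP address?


RFC 1918 private ranges:
  10.0.0.0/8 (10.0.0.0 - 10.255.255.255)
  172.16.0.0/12 (172.16.0.0 - 172.31.255.255)
  192.168.0.0/16 (192.168.0.0 - 192.168.255.255)
Public (not in any RFC 1918 range)


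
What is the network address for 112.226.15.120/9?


IP:   01110000.11100010.00001111.01111000
Mask: 11111111.10000000.00000000.00000000
AND operation:
Net:  01110000.10000000.00000000.00000000
Network: 112.128.0.0/9


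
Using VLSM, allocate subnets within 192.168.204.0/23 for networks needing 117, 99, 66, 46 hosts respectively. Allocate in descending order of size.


117 hosts -> /25 (126 usable): 192.168.204.0/25
99 hosts -> /25 (126 usable): 192.168.204.128/25
66 hosts -> /25 (126 usable): 192.168.205.0/25
46 hosts -> /26 (62 usable): 192.168.205.128/26
Allocation: 192.168.204.0/25 (117 hosts, 126 usable); 192.168.204.128/25 (99 hosts, 126 usable); 192.168.205.0/25 (66 hosts, 126 usable); 192.168.205.128/26 (46 hosts, 62 usable)


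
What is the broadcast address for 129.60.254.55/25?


Network: 129.60.254.0/25
Host bits = 7
Set all host bits to 1:
Broadcast: 129.60.254.127


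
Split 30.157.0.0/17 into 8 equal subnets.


New prefix = 17 + 3 = 20
Each subnet has 4096 addresses
  30.157.0.0/20
  30.157.16.0/20
  30.157.32.0/20
  30.157.48.0/20
  30.157.64.0/20
  30.157.80.0/20
  30.157.96.0/20
  30.157.112.0/20
Subnets: 30.157.0.0/20, 30.157.16.0/20, 30.157.32.0/20, 30.157.48.0/20, 30.157.64.0/20, 30.157.80.0/20, 30.157.96.0/20, 30.157.112.0/20


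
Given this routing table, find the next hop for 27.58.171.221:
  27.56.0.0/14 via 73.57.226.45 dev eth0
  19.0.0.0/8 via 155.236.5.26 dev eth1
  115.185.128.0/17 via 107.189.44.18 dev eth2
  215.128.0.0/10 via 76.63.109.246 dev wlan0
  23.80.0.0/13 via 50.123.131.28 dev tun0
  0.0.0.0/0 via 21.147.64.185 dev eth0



Longest prefix match for 27.58.171.221:
  /14 27.56.0.0: MATCH
  /8 19.0.0.0: no
  /17 115.185.128.0: no
  /10 215.128.0.0: no
  /13 23.80.0.0: no
  /0 0.0.0.0: MATCH
Selected: next-hop 73.57.226.45 via eth0 (matched /14)


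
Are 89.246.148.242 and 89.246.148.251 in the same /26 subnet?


Mask: 255.255.255.192
89.246.148.242 AND mask = 89.246.148.192
89.246.148.251 AND mask = 89.246.148.192
Yes, same subnet (89.246.148.192)


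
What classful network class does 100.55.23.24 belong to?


First octet: 100
Binary: 01100100
0xxxxxxx -> Class A (1-126)
Class A, default mask 255.0.0.0 (/8)


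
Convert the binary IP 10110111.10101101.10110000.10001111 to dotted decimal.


10110111 = 183
10101101 = 173
10110000 = 176
10001111 = 143
IP: 183.173.176.143


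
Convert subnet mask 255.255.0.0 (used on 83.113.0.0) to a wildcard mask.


Subnet mask: 255.255.0.0
Wildcard = 255.255.255.255 - subnet mask
255 - 255 = 0
255 - 255 = 0
255 - 0 = 255
255 - 0 = 255
Wildcard: 0.0.255.255


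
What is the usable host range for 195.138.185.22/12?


Network: 195.128.0.0
Broadcast: 195.143.255.255
First usable = network + 1
Last usable = broadcast - 1
Range: 195.128.0.1 to 195.143.255.254


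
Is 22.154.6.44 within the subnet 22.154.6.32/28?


Subnet network: 22.154.6.32
Test IP AND mask: 22.154.6.32
Yes, 22.154.6.44 is in 22.154.6.32/28


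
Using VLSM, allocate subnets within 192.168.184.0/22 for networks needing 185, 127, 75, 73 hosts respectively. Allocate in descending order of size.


185 hosts -> /24 (254 usable): 192.168.184.0/24
127 hosts -> /24 (254 usable): 192.168.185.0/24
75 hosts -> /25 (126 usable): 192.168.186.0/25
73 hosts -> /25 (126 usable): 192.168.186.128/25
Allocation: 192.168.184.0/24 (185 hosts, 254 usable); 192.168.185.0/24 (127 hosts, 254 usable); 192.168.186.0/25 (75 hosts, 126 usable); 192.168.186.128/25 (73 hosts, 126 usable)


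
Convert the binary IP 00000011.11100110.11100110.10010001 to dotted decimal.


00000011 = 3
11100110 = 230
11100110 = 230
10010001 = 145
IP: 3.230.230.145


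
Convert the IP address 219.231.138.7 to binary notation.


219 = 11011011
231 = 11100111
138 = 10001010
7 = 00000111
Binary: 11011011.11100111.10001010.00000111


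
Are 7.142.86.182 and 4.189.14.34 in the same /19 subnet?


Mask: 255.255.224.0
7.142.86.182 AND mask = 7.142.64.0
4.189.14.34 AND mask = 4.189.0.0
No, different subnets (7.142.64.0 vs 4.189.0.0)


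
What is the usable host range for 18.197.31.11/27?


Network: 18.197.31.0
Broadcast: 18.197.31.31
First usable = network + 1
Last usable = broadcast - 1
Range: 18.197.31.1 to 18.197.31.30


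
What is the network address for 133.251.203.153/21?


IP:   10000101.11111011.11001011.10011001
Mask: 11111111.11111111.11111000.00000000
AND operation:
Net:  10000101.11111011.11001000.00000000
Network: 133.251.200.0/21


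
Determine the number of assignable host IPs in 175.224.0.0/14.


Host bits = 32 - 14 = 18
Total addresses = 2^18 = 262144
Usable = total - 2 (network and broadcast)
Usable hosts: 262142


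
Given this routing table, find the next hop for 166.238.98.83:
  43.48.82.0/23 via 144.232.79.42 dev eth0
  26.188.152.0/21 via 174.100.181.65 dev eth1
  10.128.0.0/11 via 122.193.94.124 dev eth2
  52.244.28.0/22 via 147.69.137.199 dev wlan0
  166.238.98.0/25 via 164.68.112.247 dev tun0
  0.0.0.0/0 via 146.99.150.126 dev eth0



Longest prefix match for 166.238.98.83:
  /23 43.48.82.0: no
  /21 26.188.152.0: no
  /11 10.128.0.0: no
  /22 52.244.28.0: no
  /25 166.238.98.0: MATCH
  /0 0.0.0.0: MATCH
Selected: next-hop 164.68.112.247 via tun0 (matched /25)


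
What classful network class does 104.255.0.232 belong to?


First octet: 104
Binary: 01101000
0xxxxxxx -> Class A (1-126)
Class A, default mask 255.0.0.0 (/8)


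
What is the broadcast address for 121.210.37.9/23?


Network: 121.210.36.0/23
Host bits = 9
Set all host bits to 1:
Broadcast: 121.210.37.255


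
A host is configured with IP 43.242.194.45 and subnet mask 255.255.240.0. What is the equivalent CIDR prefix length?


Binary: 11111111.11111111.11110000.00000000
Count leading 1s
Prefix: /20


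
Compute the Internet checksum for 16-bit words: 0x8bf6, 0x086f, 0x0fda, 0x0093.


Sum all words (with carry folding):
+ 0x8bf6 = 0x8bf6
+ 0x086f = 0x9465
+ 0x0fda = 0xa43f
+ 0x0093 = 0xa4d2
One's complement: ~0xa4d2
Checksum = 0x5b2d


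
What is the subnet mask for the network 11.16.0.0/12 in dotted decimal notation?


/12 means 12 network bits, 20 host bits
Binary: 11111111111100000000000000000000
Mask: 255.240.0.0


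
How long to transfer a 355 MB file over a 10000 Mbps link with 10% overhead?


Effective throughput = 10000 * (1 - 10/100) = 9000 Mbps
File size in Mb = 355 * 8 = 2840 Mb
Time = 2840 / 9000
Time = 0.3156 seconds


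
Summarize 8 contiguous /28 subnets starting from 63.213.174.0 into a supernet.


Original prefix: /28
Number of subnets: 8 = 2^3
New prefix = 28 - 3 = 25
Supernet: 63.213.174.0/25


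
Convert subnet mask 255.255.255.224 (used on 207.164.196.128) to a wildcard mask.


Subnet mask: 255.255.255.224
Wildcard = 255.255.255.255 - subnet mask
255 - 255 = 0
255 - 255 = 0
255 - 255 = 0
255 - 224 = 31
Wildcard: 0.0.0.31


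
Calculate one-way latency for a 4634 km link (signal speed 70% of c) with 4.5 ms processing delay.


Speed = 0.7 * 3e5 km/s = 210000 km/s
Propagation delay = 4634 / 210000 = 0.0221 s = 22.0667 ms
Processing delay = 4.5 ms
Total one-way latency = 26.5667 ms


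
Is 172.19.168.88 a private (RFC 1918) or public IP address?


RFC 1918 private ranges:
  10.0.0.0/8 (10.0.0.0 - 10.255.255.255)
  172.16.0.0/12 (172.16.0.0 - 172.31.255.255)
  192.168.0.0/16 (192.168.0.0 - 192.168.255.255)
Private (in 172.16.0.0/12)


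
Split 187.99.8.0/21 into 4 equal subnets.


New prefix = 21 + 2 = 23
Each subnet has 512 addresses
  187.99.8.0/23
  187.99.10.0/23
  187.99.12.0/23
  187.99.14.0/23
Subnets: 187.99.8.0/23, 187.99.10.0/23, 187.99.12.0/23, 187.99.14.0/23


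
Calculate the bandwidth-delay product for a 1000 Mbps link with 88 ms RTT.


BDP = bandwidth * RTT
= 1000 Mbps * 88 ms
= 1000 * 1e6 * 88 / 1000 bits
= 88000000 bits
= 11000000 bytes
= 10742.1875 KB
BDP = 88000000 bits (11000000 bytes)


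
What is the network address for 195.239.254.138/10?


IP:   11000011.11101111.11111110.10001010
Mask: 11111111.11000000.00000000.00000000
AND operation:
Net:  11000011.11000000.00000000.00000000
Network: 195.192.0.0/10


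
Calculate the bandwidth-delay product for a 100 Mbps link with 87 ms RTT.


BDP = bandwidth * RTT
= 100 Mbps * 87 ms
= 100 * 1e6 * 87 / 1000 bits
= 8700000 bits
= 1087500 bytes
= 1062.0117 KB
BDP = 8700000 bits (1087500 bytes)


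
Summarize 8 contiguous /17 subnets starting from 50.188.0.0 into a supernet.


Original prefix: /17
Number of subnets: 8 = 2^3
New prefix = 17 - 3 = 14
Supernet: 50.188.0.0/14


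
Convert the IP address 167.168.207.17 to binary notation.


167 = 10100111
168 = 10101000
207 = 11001111
17 = 00010001
Binary: 10100111.10101000.11001111.00010001


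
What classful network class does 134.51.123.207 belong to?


First octet: 134
Binary: 10000110
10xxxxxx -> Class B (128-191)
Class B, default mask 255.255.0.0 (/16)


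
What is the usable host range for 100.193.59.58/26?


Network: 100.193.59.0
Broadcast: 100.193.59.63
First usable = network + 1
Last usable = broadcast - 1
Range: 100.193.59.1 to 100.193.59.62


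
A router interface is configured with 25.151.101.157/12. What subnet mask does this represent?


/12 means 12 network bits, 20 host bits
Binary: 11111111111100000000000000000000
Mask: 255.240.0.0


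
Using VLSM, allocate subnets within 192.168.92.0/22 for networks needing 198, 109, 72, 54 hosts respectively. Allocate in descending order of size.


198 hosts -> /24 (254 usable): 192.168.92.0/24
109 hosts -> /25 (126 usable): 192.168.93.0/25
72 hosts -> /25 (126 usable): 192.168.93.128/25
54 hosts -> /26 (62 usable): 192.168.94.0/26
Allocation: 192.168.92.0/24 (198 hosts, 254 usable); 192.168.93.0/25 (109 hosts, 126 usable); 192.168.93.128/25 (72 hosts, 126 usable); 192.168.94.0/26 (54 hosts, 62 usable)


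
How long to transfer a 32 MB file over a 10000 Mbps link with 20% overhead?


Effective throughput = 10000 * (1 - 20/100) = 8000 Mbps
File size in Mb = 32 * 8 = 256 Mb
Time = 256 / 8000
Time = 0.032 seconds


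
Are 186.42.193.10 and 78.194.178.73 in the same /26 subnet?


Mask: 255.255.255.192
186.42.193.10 AND mask = 186.42.193.0
78.194.178.73 AND mask = 78.194.178.64
No, different subnets (186.42.193.0 vs 78.194.178.64)


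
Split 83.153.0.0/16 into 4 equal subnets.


New prefix = 16 + 2 = 18
Each subnet has 16384 addresses
  83.153.0.0/18
  83.153.64.0/18
  83.153.128.0/18
  83.153.192.0/18
Subnets: 83.153.0.0/18, 83.153.64.0/18, 83.153.128.0/18, 83.153.192.0/18


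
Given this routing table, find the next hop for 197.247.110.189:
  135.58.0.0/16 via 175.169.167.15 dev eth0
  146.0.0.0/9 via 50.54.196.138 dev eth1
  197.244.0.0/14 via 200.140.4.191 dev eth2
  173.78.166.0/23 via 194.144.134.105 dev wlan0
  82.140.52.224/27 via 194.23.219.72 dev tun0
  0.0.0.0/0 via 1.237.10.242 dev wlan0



Longest prefix match for 197.247.110.189:
  /16 135.58.0.0: no
  /9 146.0.0.0: no
  /14 197.244.0.0: MATCH
  /23 173.78.166.0: no
  /27 82.140.52.224: no
  /0 0.0.0.0: MATCH
Selected: next-hop 200.140.4.191 via eth2 (matched /14)


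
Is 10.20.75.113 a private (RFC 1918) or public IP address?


RFC 1918 private ranges:
  10.0.0.0/8 (10.0.0.0 - 10.255.255.255)
  172.16.0.0/12 (172.16.0.0 - 172.31.255.255)
  192.168.0.0/16 (192.168.0.0 - 192.168.255.255)
Private (in 10.0.0.0/8)


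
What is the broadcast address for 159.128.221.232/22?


Network: 159.128.220.0/22
Host bits = 10
Set all host bits to 1:
Broadcast: 159.128.223.255


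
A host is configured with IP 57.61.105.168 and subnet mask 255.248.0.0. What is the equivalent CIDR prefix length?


Binary: 11111111.11111000.00000000.00000000
Count leading 1s
Prefix: /13


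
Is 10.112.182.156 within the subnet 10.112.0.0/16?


Subnet network: 10.112.0.0
Test IP AND mask: 10.112.0.0
Yes, 10.112.182.156 is in 10.112.0.0/16


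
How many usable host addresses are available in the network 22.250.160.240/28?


Host bits = 32 - 28 = 4
Total addresses = 2^4 = 16
Usable = total - 2 (network and broadcast)
Usable hosts: 14


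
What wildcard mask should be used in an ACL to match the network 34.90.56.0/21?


Subnet mask: 255.255.248.0
Wildcard = 255.255.255.255 - subnet mask
255 - 255 = 0
255 - 255 = 0
255 - 248 = 7
255 - 0 = 255
Wildcard: 0.0.7.255


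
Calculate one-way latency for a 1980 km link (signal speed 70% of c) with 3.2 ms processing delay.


Speed = 0.7 * 3e5 km/s = 210000 km/s
Propagation delay = 1980 / 210000 = 0.0094 s = 9.4286 ms
Processing delay = 3.2 ms
Total one-way latency = 12.6286 ms


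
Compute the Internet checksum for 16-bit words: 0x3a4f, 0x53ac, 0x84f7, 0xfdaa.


Sum all words (with carry folding):
+ 0x3a4f = 0x3a4f
+ 0x53ac = 0x8dfb
+ 0x84f7 = 0x12f3
+ 0xfdaa = 0x109e
One's complement: ~0x109e
Checksum = 0xef61


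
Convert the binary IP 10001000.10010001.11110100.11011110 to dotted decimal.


10001000 = 136
10010001 = 145
11110100 = 244
11011110 = 222
IP: 136.145.244.222


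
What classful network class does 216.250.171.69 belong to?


First octet: 216
Binary: 11011000
110xxxxx -> Class C (192-223)
Class C, default mask 255.255.255.0 (/24)


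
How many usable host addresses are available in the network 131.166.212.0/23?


Host bits = 32 - 23 = 9
Total addresses = 2^9 = 512
Usable = total - 2 (network and broadcast)
Usable hosts: 510


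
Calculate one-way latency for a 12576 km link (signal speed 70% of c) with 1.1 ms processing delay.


Speed = 0.7 * 3e5 km/s = 210000 km/s
Propagation delay = 12576 / 210000 = 0.0599 s = 59.8857 ms
Processing delay = 1.1 ms
Total one-way latency = 60.9857 ms


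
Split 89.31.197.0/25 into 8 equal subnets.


New prefix = 25 + 3 = 28
Each subnet has 16 addresses
  89.31.197.0/28
  89.31.197.16/28
  89.31.197.32/28
  89.31.197.48/28
  89.31.197.64/28
  89.31.197.80/28
  89.31.197.96/28
  89.31.197.112/28
Subnets: 89.31.197.0/28, 89.31.197.16/28, 89.31.197.32/28, 89.31.197.48/28, 89.31.197.64/28, 89.31.197.80/28, 89.31.197.96/28, 89.31.197.112/28


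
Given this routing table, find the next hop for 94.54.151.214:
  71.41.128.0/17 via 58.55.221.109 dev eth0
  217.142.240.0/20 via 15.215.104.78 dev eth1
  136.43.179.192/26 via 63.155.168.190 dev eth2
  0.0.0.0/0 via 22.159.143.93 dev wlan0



Longest prefix match for 94.54.151.214:
  /17 71.41.128.0: no
  /20 217.142.240.0: no
  /26 136.43.179.192: no
  /0 0.0.0.0: MATCH
Selected: next-hop 22.159.143.93 via wlan0 (matched /0)


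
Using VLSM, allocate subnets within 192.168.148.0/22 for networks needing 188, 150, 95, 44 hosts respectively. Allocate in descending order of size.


188 hosts -> /24 (254 usable): 192.168.148.0/24
150 hosts -> /24 (254 usable): 192.168.149.0/24
95 hosts -> /25 (126 usable): 192.168.150.0/25
44 hosts -> /26 (62 usable): 192.168.150.128/26
Allocation: 192.168.148.0/24 (188 hosts, 254 usable); 192.168.149.0/24 (150 hosts, 254 usable); 192.168.150.0/25 (95 hosts, 126 usable); 192.168.150.128/26 (44 hosts, 62 usable)


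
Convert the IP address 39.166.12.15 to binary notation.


39 = 00100111
166 = 10100110
12 = 00001100
15 = 00001111
Binary: 00100111.10100110.00001100.00001111


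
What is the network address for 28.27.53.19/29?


IP:   00011100.00011011.00110101.00010011
Mask: 11111111.11111111.11111111.11111000
AND operation:
Net:  00011100.00011011.00110101.00010000
Network: 28.27.53.16/29


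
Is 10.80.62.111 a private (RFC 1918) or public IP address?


RFC 1918 private ranges:
  10.0.0.0/8 (10.0.0.0 - 10.255.255.255)
  172.16.0.0/12 (172.16.0.0 - 172.31.255.255)
  192.168.0.0/16 (192.168.0.0 - 192.168.255.255)
Private (in 10.0.0.0/8)


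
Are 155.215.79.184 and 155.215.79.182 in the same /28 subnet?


Mask: 255.255.255.240
155.215.79.184 AND mask = 155.215.79.176
155.215.79.182 AND mask = 155.215.79.176
Yes, same subnet (155.215.79.176)


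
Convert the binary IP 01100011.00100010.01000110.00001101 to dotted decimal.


01100011 = 99
00100010 = 34
01000110 = 70
00001101 = 13
IP: 99.34.70.13


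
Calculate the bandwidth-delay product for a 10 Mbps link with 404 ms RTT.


BDP = bandwidth * RTT
= 10 Mbps * 404 ms
= 10 * 1e6 * 404 / 1000 bits
= 4040000 bits
= 505000 bytes
= 493.1641 KB
BDP = 4040000 bits (505000 bytes)


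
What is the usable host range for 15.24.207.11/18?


Network: 15.24.192.0
Broadcast: 15.24.255.255
First usable = network + 1
Last usable = broadcast - 1
Range: 15.24.192.1 to 15.24.255.254


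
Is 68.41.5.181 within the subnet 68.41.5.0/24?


Subnet network: 68.41.5.0
Test IP AND mask: 68.41.5.0
Yes, 68.41.5.181 is in 68.41.5.0/24


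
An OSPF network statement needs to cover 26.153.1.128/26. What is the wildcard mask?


Subnet mask: 255.255.255.192
Wildcard = 255.255.255.255 - subnet mask
255 - 255 = 0
255 - 255 = 0
255 - 255 = 0
255 - 192 = 63
Wildcard: 0.0.0.63


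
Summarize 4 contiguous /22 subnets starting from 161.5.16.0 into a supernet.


Original prefix: /22
Number of subnets: 4 = 2^2
New prefix = 22 - 2 = 20
Supernet: 161.5.16.0/20


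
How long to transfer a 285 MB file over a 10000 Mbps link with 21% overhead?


Effective throughput = 10000 * (1 - 21/100) = 7900 Mbps
File size in Mb = 285 * 8 = 2280 Mb
Time = 2280 / 7900
Time = 0.2886 seconds


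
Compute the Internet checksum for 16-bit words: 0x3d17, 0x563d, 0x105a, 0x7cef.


Sum all words (with carry folding):
+ 0x3d17 = 0x3d17
+ 0x563d = 0x9354
+ 0x105a = 0xa3ae
+ 0x7cef = 0x209e
One's complement: ~0x209e
Checksum = 0xdf61
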